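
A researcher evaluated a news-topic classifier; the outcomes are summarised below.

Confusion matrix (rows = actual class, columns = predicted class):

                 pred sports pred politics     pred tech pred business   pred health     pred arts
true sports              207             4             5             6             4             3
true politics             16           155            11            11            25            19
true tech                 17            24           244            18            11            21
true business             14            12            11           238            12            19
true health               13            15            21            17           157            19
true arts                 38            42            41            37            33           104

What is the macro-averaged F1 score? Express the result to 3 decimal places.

0.662

Per-class F1 score (2·TP/(2·TP+FP+FN)):
  sports: TP=207, FP=16+17+14+13+38=98, FN=4+5+6+4+3=22 → 414/534 = 0.7753
  politics: TP=155, FP=4+24+12+15+42=97, FN=16+11+11+25+19=82 → 310/489 = 0.6339
  tech: TP=244, FP=5+11+11+21+41=89, FN=17+24+18+11+21=91 → 488/668 = 0.7305
  business: TP=238, FP=6+11+18+17+37=89, FN=14+12+11+12+19=68 → 476/633 = 0.7520
  health: TP=157, FP=4+25+11+12+33=85, FN=13+15+21+17+19=85 → 314/484 = 0.6488
  arts: TP=104, FP=3+19+21+19+19=81, FN=38+42+41+37+33=191 → 208/480 = 0.4333
Macro-F1 score = mean = (0.7753 + 0.6339 + 0.7305 + 0.7520 + 0.6488 + 0.4333) / 6 = 0.662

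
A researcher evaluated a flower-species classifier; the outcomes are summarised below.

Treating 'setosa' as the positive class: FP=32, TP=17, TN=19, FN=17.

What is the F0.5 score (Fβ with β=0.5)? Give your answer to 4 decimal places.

Fβ = (1+β²)·TP / ((1+β²)·TP + β²·FN + FP), with β²=1/4
= 1.25·17 / (1.25·17 + 0.25·17 + 32) = 0.3696

0.3696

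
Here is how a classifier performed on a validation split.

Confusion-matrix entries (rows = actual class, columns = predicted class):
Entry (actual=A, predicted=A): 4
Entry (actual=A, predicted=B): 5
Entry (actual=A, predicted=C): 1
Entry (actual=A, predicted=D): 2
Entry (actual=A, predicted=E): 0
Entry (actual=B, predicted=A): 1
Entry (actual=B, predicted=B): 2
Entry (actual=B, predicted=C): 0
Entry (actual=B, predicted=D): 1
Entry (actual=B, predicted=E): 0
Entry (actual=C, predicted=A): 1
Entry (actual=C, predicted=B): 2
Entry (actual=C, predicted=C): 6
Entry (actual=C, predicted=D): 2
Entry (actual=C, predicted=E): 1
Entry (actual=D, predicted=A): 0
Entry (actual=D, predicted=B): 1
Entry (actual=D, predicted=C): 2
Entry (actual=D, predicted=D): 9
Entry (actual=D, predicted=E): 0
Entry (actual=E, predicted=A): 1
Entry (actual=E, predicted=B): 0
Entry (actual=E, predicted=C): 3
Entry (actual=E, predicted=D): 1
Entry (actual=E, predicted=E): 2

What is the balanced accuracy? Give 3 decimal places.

Balanced accuracy = mean of per-class recall.
  A: recall = 4/12 = 0.3333
  B: recall = 2/4 = 0.5000
  C: recall = 6/12 = 0.5000
  D: recall = 9/12 = 0.7500
  E: recall = 2/7 = 0.2857
Mean = (0.3333 + 0.5000 + 0.5000 + 0.7500 + 0.2857) / 5 = 0.474

0.474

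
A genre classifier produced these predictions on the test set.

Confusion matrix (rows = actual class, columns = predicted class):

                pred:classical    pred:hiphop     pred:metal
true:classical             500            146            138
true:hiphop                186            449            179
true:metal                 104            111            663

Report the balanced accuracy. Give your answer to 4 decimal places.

Balanced accuracy = mean of per-class recall.
  classical: recall = 500/784 = 0.63776
  hiphop: recall = 449/814 = 0.55160
  metal: recall = 663/878 = 0.75513
Mean = (0.63776 + 0.55160 + 0.75513) / 3 = 0.6482

0.6482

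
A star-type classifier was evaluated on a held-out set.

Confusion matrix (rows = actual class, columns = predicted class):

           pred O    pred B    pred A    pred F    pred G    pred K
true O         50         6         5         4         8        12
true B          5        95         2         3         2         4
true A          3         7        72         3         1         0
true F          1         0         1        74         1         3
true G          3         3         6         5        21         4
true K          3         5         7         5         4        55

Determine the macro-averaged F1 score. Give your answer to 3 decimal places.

0.732

Per-class F1 score (2·TP/(2·TP+FP+FN)):
  O: TP=50, FP=5+3+1+3+3=15, FN=6+5+4+8+12=35 → 100/150 = 0.6667
  B: TP=95, FP=6+7+0+3+5=21, FN=5+2+3+2+4=16 → 190/227 = 0.8370
  A: TP=72, FP=5+2+1+6+7=21, FN=3+7+3+1+0=14 → 144/179 = 0.8045
  F: TP=74, FP=4+3+3+5+5=20, FN=1+0+1+1+3=6 → 148/174 = 0.8506
  G: TP=21, FP=8+2+1+1+4=16, FN=3+3+6+5+4=21 → 42/79 = 0.5316
  K: TP=55, FP=12+4+0+3+4=23, FN=3+5+7+5+4=24 → 110/157 = 0.7006
Macro-F1 score = mean = (0.6667 + 0.8370 + 0.8045 + 0.8506 + 0.5316 + 0.7006) / 6 = 0.732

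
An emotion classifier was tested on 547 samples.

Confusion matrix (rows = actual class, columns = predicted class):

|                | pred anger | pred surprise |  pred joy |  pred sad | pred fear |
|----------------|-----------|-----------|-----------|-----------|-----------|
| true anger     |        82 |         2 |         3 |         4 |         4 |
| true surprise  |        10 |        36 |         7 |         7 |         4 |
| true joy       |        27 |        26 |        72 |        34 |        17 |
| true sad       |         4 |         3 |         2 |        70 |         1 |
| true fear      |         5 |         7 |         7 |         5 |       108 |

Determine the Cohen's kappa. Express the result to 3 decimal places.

0.590

Observed agreement pₒ = trace/N = 368/547 = 0.6728
Expected agreement pₑ = Σ (rowᵢ·colᵢ)/N² = (95·128 + 64·74 + 176·91 + 80·120 + 132·134)/547² = 0.2012
κ = (pₒ − pₑ)/(1 − pₑ) = (0.6728 − 0.2012)/(1 − 0.2012) = 0.590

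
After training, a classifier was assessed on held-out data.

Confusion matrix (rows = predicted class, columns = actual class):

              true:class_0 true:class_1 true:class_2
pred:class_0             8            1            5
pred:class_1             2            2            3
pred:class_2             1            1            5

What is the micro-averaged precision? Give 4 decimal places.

Micro-averaging pools counts across classes: ΣTP=15, ΣFP=13, ΣFN=13.
Micro-precision = TP/(TP+FP) on pooled counts = 0.5357 (equals overall accuracy in single-label multiclass).

0.5357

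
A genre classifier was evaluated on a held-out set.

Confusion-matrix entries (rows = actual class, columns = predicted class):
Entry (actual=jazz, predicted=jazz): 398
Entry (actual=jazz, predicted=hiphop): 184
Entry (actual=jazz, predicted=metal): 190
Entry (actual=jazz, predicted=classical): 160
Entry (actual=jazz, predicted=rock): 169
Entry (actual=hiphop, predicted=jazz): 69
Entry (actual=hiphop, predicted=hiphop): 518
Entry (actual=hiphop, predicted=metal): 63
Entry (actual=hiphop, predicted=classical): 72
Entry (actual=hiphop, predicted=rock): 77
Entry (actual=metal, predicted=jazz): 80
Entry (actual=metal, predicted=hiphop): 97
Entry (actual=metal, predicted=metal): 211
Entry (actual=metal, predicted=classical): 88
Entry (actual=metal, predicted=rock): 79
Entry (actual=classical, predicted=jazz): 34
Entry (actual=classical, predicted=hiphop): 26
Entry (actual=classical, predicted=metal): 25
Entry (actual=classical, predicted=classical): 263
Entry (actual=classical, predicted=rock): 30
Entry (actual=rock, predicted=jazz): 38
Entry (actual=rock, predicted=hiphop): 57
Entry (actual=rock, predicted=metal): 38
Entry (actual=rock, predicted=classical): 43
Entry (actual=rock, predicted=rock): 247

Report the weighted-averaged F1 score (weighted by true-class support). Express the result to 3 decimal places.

0.498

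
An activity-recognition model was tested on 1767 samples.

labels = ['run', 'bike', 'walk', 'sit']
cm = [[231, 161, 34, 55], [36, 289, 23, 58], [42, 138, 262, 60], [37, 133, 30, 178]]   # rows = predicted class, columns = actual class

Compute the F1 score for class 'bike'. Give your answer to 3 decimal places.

0.513

Treat 'bike' as positive and all other classes as negative.
F1 score = 2·TP/(2·TP+FP+FN).
bike: TP=289, FP=36+23+58=117, FN=161+138+133=432 → 578/1127 = 0.5129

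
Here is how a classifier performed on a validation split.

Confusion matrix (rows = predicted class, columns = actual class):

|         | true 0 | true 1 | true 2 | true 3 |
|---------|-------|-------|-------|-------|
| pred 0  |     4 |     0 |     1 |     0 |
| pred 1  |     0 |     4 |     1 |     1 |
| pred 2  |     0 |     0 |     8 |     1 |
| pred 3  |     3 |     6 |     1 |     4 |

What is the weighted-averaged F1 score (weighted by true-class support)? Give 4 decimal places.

0.6137

Per-class F1 score (2·TP/(2·TP+FP+FN)):
  0: TP=4, FP=0+1+0=1, FN=0+0+3=3 → 8/12 = 0.66667
  1: TP=4, FP=0+1+1=2, FN=0+0+6=6 → 8/16 = 0.50000
  2: TP=8, FP=0+0+1=1, FN=1+1+1=3 → 16/20 = 0.80000
  3: TP=4, FP=3+6+1=10, FN=0+1+1=2 → 8/20 = 0.40000
Weighted-F1 score = Σ (supportᵢ/N)·F1 scoreᵢ with N=34: (7/34)·0.66667 + (10/34)·0.50000 + (11/34)·0.80000 + (6/34)·0.40000 = 0.6137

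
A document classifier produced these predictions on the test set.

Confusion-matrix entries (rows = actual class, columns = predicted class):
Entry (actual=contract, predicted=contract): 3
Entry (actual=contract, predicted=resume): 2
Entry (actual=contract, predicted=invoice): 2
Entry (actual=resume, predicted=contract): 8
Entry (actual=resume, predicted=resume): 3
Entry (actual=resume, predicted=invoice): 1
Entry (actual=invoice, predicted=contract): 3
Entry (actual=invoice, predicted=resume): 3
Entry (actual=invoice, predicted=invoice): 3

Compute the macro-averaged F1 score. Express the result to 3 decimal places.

Per-class F1 score (2·TP/(2·TP+FP+FN)):
  contract: TP=3, FP=8+3=11, FN=2+2=4 → 6/21 = 0.2857
  resume: TP=3, FP=2+3=5, FN=8+1=9 → 6/20 = 0.3000
  invoice: TP=3, FP=2+1=3, FN=3+3=6 → 6/15 = 0.4000
Macro-F1 score = mean = (0.2857 + 0.3000 + 0.4000) / 3 = 0.329

0.329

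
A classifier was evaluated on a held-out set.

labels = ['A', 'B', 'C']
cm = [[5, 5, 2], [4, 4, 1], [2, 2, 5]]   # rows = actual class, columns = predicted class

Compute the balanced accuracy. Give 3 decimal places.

0.472

Balanced accuracy = mean of per-class recall.
  A: recall = 5/12 = 0.4167
  B: recall = 4/9 = 0.4444
  C: recall = 5/9 = 0.5556
Mean = (0.4167 + 0.4444 + 0.5556) / 3 = 0.472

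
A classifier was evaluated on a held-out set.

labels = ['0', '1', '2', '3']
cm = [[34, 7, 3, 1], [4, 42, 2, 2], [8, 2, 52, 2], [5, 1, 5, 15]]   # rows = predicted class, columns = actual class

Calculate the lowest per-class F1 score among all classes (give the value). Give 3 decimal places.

0.652

Per-class F1 score (2·TP/(2·TP+FP+FN)):
  0: TP=34, FP=7+3+1=11, FN=4+8+5=17 → 68/96 = 0.7083
  1: TP=42, FP=4+2+2=8, FN=7+2+1=10 → 84/102 = 0.8235
  2: TP=52, FP=8+2+2=12, FN=3+2+5=10 → 104/126 = 0.8254
  3: TP=15, FP=5+1+5=11, FN=1+2+2=5 → 30/46 = 0.6522
Lowest is class '3' with F1 score = 0.652.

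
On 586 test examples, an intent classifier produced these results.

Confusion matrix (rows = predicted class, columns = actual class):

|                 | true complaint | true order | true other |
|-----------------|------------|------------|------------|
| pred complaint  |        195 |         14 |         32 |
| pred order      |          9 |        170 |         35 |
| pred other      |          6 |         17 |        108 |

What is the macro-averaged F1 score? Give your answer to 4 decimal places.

0.7966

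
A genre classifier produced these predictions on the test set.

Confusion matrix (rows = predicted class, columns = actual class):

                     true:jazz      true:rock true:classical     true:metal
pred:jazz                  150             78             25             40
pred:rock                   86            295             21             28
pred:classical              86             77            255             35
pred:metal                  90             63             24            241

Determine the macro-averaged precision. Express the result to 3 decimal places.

0.584

Per-class precision (TP/(TP+FP)):
  jazz: TP=150, FP=78+25+40=143 → 150/293 = 0.5119
  rock: TP=295, FP=86+21+28=135 → 295/430 = 0.6860
  classical: TP=255, FP=86+77+35=198 → 255/453 = 0.5629
  metal: TP=241, FP=90+63+24=177 → 241/418 = 0.5766
Macro-precision = mean = (0.5119 + 0.6860 + 0.5629 + 0.5766) / 4 = 0.584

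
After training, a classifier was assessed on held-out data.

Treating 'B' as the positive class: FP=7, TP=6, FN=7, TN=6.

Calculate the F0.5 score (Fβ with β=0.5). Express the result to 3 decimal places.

0.462

Fβ = (1+β²)·TP / ((1+β²)·TP + β²·FN + FP), with β²=1/4
= 1.25·6 / (1.25·6 + 0.25·7 + 7) = 0.462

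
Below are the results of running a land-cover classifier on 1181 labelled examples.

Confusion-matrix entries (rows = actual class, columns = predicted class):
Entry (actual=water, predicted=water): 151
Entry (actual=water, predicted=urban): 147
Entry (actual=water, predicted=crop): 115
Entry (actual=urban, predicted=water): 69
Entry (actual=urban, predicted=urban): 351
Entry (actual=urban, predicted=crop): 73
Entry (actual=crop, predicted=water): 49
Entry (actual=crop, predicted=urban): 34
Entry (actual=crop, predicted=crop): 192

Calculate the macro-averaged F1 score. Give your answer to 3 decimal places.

Per-class F1 score (2·TP/(2·TP+FP+FN)):
  water: TP=151, FP=69+49=118, FN=147+115=262 → 302/682 = 0.4428
  urban: TP=351, FP=147+34=181, FN=69+73=142 → 702/1025 = 0.6849
  crop: TP=192, FP=115+73=188, FN=49+34=83 → 384/655 = 0.5863
Macro-F1 score = mean = (0.4428 + 0.6849 + 0.5863) / 3 = 0.571

0.571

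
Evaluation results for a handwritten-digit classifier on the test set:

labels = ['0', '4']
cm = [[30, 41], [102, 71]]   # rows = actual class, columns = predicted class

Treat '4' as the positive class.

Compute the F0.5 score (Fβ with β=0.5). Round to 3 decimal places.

0.572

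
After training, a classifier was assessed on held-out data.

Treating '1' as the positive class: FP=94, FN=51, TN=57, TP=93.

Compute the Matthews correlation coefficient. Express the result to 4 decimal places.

0.0242

MCC = (TP·TN − FP·FN) / √((TP+FP)(TP+FN)(TN+FP)(TN+FN))
Numerator = 93·57 − 94·51 = 507
Denominator = √(187·144·151·108) = √439141824 = 20955.7110
MCC = 507 / 20955.7110 = 0.0242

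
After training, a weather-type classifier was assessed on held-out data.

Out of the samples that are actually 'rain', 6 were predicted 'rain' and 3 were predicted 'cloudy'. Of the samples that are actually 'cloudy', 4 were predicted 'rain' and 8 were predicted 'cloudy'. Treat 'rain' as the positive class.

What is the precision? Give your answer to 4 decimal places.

Precision = TP/(TP+FP) = 6/(6+4) = 6/10 = 0.6000

0.6000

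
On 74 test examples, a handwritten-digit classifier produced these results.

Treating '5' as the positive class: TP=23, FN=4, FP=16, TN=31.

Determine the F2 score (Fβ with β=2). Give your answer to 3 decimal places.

0.782

Fβ = (1+β²)·TP / ((1+β²)·TP + β²·FN + FP), with β²=4
= 5·23 / (5·23 + 4·4 + 16) = 0.782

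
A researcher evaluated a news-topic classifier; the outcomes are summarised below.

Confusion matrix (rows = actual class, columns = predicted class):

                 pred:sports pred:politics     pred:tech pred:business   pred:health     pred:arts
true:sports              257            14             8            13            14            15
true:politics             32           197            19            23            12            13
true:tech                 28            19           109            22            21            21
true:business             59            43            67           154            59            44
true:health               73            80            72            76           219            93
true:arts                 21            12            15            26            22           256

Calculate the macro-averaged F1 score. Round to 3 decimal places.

Per-class F1 score (2·TP/(2·TP+FP+FN)):
  sports: TP=257, FP=32+28+59+73+21=213, FN=14+8+13+14+15=64 → 514/791 = 0.6498
  politics: TP=197, FP=14+19+43+80+12=168, FN=32+19+23+12+13=99 → 394/661 = 0.5961
  tech: TP=109, FP=8+19+67+72+15=181, FN=28+19+22+21+21=111 → 218/510 = 0.4275
  business: TP=154, FP=13+23+22+76+26=160, FN=59+43+67+59+44=272 → 308/740 = 0.4162
  health: TP=219, FP=14+12+21+59+22=128, FN=73+80+72+76+93=394 → 438/960 = 0.4563
  arts: TP=256, FP=15+13+21+44+93=186, FN=21+12+15+26+22=96 → 512/794 = 0.6448
Macro-F1 score = mean = (0.6498 + 0.5961 + 0.4275 + 0.4162 + 0.4563 + 0.6448) / 6 = 0.532

0.532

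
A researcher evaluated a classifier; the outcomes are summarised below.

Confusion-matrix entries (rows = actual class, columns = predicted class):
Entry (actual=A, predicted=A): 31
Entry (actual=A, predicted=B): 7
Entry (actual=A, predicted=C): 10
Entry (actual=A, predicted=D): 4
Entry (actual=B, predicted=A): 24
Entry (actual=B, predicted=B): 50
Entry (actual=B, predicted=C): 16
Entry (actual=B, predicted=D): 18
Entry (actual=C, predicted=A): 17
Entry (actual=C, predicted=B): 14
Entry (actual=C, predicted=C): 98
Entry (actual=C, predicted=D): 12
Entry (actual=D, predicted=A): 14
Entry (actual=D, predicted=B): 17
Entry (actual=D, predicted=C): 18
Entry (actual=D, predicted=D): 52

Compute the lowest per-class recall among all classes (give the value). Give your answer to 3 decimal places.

0.463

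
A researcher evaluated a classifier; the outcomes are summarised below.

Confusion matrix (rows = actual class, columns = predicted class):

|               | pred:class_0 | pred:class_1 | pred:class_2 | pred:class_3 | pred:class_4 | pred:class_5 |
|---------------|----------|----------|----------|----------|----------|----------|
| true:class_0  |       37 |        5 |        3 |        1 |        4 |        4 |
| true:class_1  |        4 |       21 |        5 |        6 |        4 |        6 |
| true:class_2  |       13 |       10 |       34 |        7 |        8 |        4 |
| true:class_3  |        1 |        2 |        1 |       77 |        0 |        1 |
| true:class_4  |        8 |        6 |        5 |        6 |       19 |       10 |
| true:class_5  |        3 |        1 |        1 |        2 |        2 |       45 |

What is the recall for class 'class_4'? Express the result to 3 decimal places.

0.352

Take TP from the diagonal, FP from the rest of the 'class_4' prediction marginal, FN from the rest of the 'class_4' actual marginal.
recall = TP/(TP+FN).
class_4: TP=19, FN=8+6+5+6+10=35 → 19/54 = 0.3519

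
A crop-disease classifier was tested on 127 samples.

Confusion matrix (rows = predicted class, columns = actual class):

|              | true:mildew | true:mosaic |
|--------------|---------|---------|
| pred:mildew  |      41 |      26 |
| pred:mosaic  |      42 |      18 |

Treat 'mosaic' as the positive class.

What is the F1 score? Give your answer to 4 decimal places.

0.3462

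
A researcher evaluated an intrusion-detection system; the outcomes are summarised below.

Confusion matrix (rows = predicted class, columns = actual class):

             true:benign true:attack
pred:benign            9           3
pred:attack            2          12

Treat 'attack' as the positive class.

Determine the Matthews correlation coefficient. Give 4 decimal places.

MCC = (TP·TN − FP·FN) / √((TP+FP)(TP+FN)(TN+FP)(TN+FN))
Numerator = 12·9 − 2·3 = 102
Denominator = √(14·15·11·12) = √27720 = 166.4932
MCC = 102 / 166.4932 = 0.6126

0.6126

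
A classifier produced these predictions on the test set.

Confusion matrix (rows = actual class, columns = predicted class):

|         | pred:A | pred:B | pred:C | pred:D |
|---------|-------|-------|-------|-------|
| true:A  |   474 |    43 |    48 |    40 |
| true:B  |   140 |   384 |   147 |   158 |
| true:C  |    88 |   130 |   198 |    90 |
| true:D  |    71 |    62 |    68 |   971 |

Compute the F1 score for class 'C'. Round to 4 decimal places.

0.4095

Treat 'C' as positive and all other classes as negative.
F1 score = 2·TP/(2·TP+FP+FN).
C: TP=198, FP=48+147+68=263, FN=88+130+90=308 → 396/967 = 0.40951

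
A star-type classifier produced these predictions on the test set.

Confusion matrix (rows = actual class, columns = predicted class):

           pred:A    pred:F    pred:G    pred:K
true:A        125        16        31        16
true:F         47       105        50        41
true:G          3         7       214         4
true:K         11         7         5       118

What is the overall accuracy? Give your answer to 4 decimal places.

0.7025

Accuracy = trace / total = (125+105+214+118=562) / 800 = 562/800 = 0.7025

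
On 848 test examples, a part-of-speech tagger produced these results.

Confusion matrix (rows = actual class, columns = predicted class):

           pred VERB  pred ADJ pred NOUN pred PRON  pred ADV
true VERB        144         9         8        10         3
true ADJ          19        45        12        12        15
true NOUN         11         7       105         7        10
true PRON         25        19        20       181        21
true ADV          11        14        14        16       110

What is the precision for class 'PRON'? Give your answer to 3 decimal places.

Take TP from the diagonal, FP from the rest of the 'PRON' prediction marginal, FN from the rest of the 'PRON' actual marginal.
precision = TP/(TP+FP).
PRON: TP=181, FP=10+12+7+16=45 → 181/226 = 0.8009

0.801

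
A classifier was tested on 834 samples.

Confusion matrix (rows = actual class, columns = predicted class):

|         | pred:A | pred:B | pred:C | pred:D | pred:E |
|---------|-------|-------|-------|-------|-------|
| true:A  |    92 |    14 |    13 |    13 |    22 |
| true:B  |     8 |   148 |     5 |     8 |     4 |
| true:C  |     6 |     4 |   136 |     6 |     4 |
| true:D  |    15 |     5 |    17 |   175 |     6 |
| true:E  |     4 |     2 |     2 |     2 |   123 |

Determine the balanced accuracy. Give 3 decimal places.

0.810

Balanced accuracy = mean of per-class recall.
  A: recall = 92/154 = 0.5974
  B: recall = 148/173 = 0.8555
  C: recall = 136/156 = 0.8718
  D: recall = 175/218 = 0.8028
  E: recall = 123/133 = 0.9248
Mean = (0.5974 + 0.8555 + 0.8718 + 0.8028 + 0.9248) / 5 = 0.810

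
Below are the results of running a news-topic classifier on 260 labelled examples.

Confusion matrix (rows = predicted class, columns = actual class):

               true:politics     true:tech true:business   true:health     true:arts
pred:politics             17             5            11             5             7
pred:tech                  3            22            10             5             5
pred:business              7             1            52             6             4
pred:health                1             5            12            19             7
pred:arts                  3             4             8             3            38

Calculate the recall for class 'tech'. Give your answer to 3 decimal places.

0.595

recall = TP/(TP+FN).
tech: TP=22, FN=5+1+5+4=15 → 22/37 = 0.5946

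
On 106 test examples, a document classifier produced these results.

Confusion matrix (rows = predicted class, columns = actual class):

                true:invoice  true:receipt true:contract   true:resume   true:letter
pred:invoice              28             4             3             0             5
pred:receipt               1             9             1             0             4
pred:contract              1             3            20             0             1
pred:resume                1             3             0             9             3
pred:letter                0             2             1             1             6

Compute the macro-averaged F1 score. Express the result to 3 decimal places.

Per-class F1 score (2·TP/(2·TP+FP+FN)):
  invoice: TP=28, FP=4+3+0+5=12, FN=1+1+1+0=3 → 56/71 = 0.7887
  receipt: TP=9, FP=1+1+0+4=6, FN=4+3+3+2=12 → 18/36 = 0.5000
  contract: TP=20, FP=1+3+0+1=5, FN=3+1+0+1=5 → 40/50 = 0.8000
  resume: TP=9, FP=1+3+0+3=7, FN=0+0+0+1=1 → 18/26 = 0.6923
  letter: TP=6, FP=0+2+1+1=4, FN=5+4+1+3=13 → 12/29 = 0.4138
Macro-F1 score = mean = (0.7887 + 0.5000 + 0.8000 + 0.6923 + 0.4138) / 5 = 0.639

0.639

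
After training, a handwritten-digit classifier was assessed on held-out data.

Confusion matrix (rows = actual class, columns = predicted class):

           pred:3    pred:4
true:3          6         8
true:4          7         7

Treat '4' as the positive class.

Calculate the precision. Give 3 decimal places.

0.467

Precision = TP/(TP+FP) = 7/(7+8) = 7/15 = 0.467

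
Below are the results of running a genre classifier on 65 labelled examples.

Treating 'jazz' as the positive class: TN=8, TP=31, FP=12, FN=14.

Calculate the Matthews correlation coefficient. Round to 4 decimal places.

0.0867

MCC = (TP·TN − FP·FN) / √((TP+FP)(TP+FN)(TN+FP)(TN+FN))
Numerator = 31·8 − 12·14 = 80
Denominator = √(43·45·20·22) = √851400 = 922.7134
MCC = 80 / 922.7134 = 0.0867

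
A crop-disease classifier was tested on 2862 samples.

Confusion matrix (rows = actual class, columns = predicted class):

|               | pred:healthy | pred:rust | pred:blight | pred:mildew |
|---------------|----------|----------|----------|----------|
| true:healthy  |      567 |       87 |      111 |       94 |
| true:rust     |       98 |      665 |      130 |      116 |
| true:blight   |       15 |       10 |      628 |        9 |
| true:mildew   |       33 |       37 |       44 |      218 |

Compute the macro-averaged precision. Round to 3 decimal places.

0.704

Per-class precision (TP/(TP+FP)):
  healthy: TP=567, FP=98+15+33=146 → 567/713 = 0.7952
  rust: TP=665, FP=87+10+37=134 → 665/799 = 0.8323
  blight: TP=628, FP=111+130+44=285 → 628/913 = 0.6878
  mildew: TP=218, FP=94+116+9=219 → 218/437 = 0.4989
Macro-precision = mean = (0.7952 + 0.8323 + 0.6878 + 0.4989) / 4 = 0.704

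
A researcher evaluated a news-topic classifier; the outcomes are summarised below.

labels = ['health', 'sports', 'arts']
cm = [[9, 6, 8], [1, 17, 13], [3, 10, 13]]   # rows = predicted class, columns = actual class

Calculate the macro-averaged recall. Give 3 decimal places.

Per-class recall (TP/(TP+FN)):
  health: TP=9, FN=1+3=4 → 9/13 = 0.6923
  sports: TP=17, FN=6+10=16 → 17/33 = 0.5152
  arts: TP=13, FN=8+13=21 → 13/34 = 0.3824
Macro-recall = mean = (0.6923 + 0.5152 + 0.3824) / 3 = 0.530

0.530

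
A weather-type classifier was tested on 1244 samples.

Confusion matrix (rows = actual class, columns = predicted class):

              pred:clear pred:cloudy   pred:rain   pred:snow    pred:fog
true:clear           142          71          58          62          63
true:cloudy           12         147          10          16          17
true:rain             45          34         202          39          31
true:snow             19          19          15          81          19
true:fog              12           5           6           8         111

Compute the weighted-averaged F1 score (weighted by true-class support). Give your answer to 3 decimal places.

Per-class F1 score (2·TP/(2·TP+FP+FN)):
  clear: TP=142, FP=12+45+19+12=88, FN=71+58+62+63=254 → 284/626 = 0.4537
  cloudy: TP=147, FP=71+34+19+5=129, FN=12+10+16+17=55 → 294/478 = 0.6151
  rain: TP=202, FP=58+10+15+6=89, FN=45+34+39+31=149 → 404/642 = 0.6293
  snow: TP=81, FP=62+16+39+8=125, FN=19+19+15+19=72 → 162/359 = 0.4513
  fog: TP=111, FP=63+17+31+19=130, FN=12+5+6+8=31 → 222/383 = 0.5796
Weighted-F1 score = Σ (supportᵢ/N)·F1 scoreᵢ with N=1244: (396/1244)·0.4537 + (202/1244)·0.6151 + (351/1244)·0.6293 + (153/1244)·0.4513 + (142/1244)·0.5796 = 0.544

0.544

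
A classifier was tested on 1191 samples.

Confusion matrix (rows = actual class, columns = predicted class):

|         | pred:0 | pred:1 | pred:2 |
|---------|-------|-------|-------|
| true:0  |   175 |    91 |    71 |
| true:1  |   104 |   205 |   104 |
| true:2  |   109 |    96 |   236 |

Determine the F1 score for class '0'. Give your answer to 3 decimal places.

One-vs-rest for '0': TP = diagonal; FP = other classes predicted '0'; FN = '0' predicted as other.
F1 score = 2·TP/(2·TP+FP+FN).
0: TP=175, FP=104+109=213, FN=91+71=162 → 350/725 = 0.4828

0.483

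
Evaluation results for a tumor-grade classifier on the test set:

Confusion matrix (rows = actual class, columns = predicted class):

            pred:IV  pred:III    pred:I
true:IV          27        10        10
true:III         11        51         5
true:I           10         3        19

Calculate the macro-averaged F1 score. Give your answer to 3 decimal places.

0.641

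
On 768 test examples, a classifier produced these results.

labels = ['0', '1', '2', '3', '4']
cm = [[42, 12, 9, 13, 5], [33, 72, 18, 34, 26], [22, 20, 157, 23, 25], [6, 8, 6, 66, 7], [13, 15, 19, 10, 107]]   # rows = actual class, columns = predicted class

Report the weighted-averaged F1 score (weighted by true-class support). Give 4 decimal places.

0.5808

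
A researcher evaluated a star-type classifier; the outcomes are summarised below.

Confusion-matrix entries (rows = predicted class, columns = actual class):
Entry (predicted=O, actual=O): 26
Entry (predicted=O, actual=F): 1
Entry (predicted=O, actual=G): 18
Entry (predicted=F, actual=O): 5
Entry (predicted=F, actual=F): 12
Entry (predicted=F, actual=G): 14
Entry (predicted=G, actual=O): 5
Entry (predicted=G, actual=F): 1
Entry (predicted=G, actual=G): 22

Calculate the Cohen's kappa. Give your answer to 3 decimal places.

Observed agreement pₒ = trace/N = 60/104 = 0.5769
Expected agreement pₑ = Σ (rowᵢ·colᵢ)/N² = (36·45 + 14·31 + 54·28)/104² = 0.3297
κ = (pₒ − pₑ)/(1 − pₑ) = (0.5769 − 0.3297)/(1 − 0.3297) = 0.369

0.369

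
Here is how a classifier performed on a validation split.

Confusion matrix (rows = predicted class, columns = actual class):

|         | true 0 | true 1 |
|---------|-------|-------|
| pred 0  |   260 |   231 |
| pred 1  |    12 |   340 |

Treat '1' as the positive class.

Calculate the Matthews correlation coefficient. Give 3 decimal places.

MCC = (TP·TN − FP·FN) / √((TP+FP)(TP+FN)(TN+FP)(TN+FN))
Numerator = 340·260 − 12·231 = 85628
Denominator = √(352·571·272·491) = √26842883584 = 163837.9797
MCC = 85628 / 163837.9797 = 0.523

0.523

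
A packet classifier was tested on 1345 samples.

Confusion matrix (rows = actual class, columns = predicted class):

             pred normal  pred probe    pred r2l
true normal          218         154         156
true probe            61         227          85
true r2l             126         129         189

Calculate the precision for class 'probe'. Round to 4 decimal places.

0.4451

Take TP from the diagonal, FP from the rest of the 'probe' prediction marginal, FN from the rest of the 'probe' actual marginal.
precision = TP/(TP+FP).
probe: TP=227, FP=154+129=283 → 227/510 = 0.44510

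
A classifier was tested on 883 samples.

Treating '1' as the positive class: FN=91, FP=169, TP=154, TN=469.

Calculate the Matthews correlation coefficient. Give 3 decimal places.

0.338

MCC = (TP·TN − FP·FN) / √((TP+FP)(TP+FN)(TN+FP)(TN+FN))
Numerator = 154·469 − 169·91 = 56847
Denominator = √(323·245·638·560) = √28273352800 = 168146.8192
MCC = 56847 / 168146.8192 = 0.338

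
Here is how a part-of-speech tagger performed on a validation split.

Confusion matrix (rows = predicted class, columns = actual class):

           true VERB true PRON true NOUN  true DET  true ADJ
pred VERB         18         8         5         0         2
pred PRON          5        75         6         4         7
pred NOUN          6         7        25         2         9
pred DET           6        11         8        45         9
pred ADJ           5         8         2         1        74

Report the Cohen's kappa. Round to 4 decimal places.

0.5880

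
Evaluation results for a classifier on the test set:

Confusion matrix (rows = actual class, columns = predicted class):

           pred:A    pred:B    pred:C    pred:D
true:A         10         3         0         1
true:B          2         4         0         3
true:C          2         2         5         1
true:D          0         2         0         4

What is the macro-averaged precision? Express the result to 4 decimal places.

0.6306

Per-class precision (TP/(TP+FP)):
  A: TP=10, FP=2+2+0=4 → 10/14 = 0.71429
  B: TP=4, FP=3+2+2=7 → 4/11 = 0.36364
  C: TP=5, FP=0+0+0=0 → 5/5 = 1.00000
  D: TP=4, FP=1+3+1=5 → 4/9 = 0.44444
Macro-precision = mean = (0.71429 + 0.36364 + 1.00000 + 0.44444) / 4 = 0.6306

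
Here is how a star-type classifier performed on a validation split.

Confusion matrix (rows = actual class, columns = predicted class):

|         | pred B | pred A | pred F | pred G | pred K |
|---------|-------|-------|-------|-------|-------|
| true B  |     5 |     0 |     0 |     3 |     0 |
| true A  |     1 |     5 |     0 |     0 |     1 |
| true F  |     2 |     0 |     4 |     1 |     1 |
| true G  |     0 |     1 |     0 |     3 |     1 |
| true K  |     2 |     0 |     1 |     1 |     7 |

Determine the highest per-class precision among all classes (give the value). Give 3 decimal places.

0.833

Per-class precision (TP/(TP+FP)):
  B: TP=5, FP=1+2+0+2=5 → 5/10 = 0.5000
  A: TP=5, FP=0+0+1+0=1 → 5/6 = 0.8333
  F: TP=4, FP=0+0+0+1=1 → 4/5 = 0.8000
  G: TP=3, FP=3+0+1+1=5 → 3/8 = 0.3750
  K: TP=7, FP=0+1+1+1=3 → 7/10 = 0.7000
Highest is class 'A' with precision = 0.833.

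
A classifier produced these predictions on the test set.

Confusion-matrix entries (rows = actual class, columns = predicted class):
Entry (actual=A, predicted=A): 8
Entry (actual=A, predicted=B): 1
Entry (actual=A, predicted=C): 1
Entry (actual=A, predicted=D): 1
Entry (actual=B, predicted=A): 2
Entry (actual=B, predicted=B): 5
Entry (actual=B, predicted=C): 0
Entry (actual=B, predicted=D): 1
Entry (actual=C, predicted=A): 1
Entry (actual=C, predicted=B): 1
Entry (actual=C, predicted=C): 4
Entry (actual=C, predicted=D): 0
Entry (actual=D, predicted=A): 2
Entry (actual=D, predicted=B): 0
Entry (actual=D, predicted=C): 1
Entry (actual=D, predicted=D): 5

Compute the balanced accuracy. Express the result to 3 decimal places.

Balanced accuracy = mean of per-class recall.
  A: recall = 8/11 = 0.7273
  B: recall = 5/8 = 0.6250
  C: recall = 4/6 = 0.6667
  D: recall = 5/8 = 0.6250
Mean = (0.7273 + 0.6250 + 0.6667 + 0.6250) / 4 = 0.661

0.661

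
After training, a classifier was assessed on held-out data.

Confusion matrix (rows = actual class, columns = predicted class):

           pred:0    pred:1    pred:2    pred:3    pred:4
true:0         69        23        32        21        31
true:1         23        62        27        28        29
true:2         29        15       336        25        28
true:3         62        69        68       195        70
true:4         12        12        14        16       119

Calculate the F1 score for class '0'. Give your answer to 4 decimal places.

Take TP from the diagonal, FP from the rest of the '0' prediction marginal, FN from the rest of the '0' actual marginal.
F1 score = 2·TP/(2·TP+FP+FN).
0: TP=69, FP=23+29+62+12=126, FN=23+32+21+31=107 → 138/371 = 0.37197

0.3720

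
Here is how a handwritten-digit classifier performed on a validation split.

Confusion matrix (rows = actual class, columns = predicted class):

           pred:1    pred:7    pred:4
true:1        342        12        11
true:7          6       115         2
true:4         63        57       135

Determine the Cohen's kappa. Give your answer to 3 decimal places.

0.672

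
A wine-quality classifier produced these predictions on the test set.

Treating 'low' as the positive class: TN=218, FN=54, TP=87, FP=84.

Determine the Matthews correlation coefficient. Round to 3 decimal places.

MCC = (TP·TN − FP·FN) / √((TP+FP)(TP+FN)(TN+FP)(TN+FN))
Numerator = 87·218 − 84·54 = 14430
Denominator = √(171·141·302·272) = √1980573984 = 44503.6401
MCC = 14430 / 44503.6401 = 0.324

0.324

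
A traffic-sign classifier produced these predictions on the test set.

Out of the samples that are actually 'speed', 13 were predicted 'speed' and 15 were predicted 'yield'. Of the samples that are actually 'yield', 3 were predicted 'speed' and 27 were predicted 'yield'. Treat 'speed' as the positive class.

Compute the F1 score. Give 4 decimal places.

Precision = TP/(TP+FP) = 13/16 = 0.8125
Recall = TP/(TP+FN) = 13/28 = 0.4643
F1 = 2·TP/(2·TP+FP+FN) = 26/44 = 0.5909

0.5909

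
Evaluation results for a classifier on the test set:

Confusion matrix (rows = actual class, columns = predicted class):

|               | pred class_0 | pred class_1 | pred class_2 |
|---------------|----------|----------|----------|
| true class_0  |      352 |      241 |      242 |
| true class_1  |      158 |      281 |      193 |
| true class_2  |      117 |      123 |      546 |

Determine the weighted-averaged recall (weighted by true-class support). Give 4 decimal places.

0.5233

Per-class recall (TP/(TP+FN)):
  class_0: TP=352, FN=241+242=483 → 352/835 = 0.42156
  class_1: TP=281, FN=158+193=351 → 281/632 = 0.44462
  class_2: TP=546, FN=117+123=240 → 546/786 = 0.69466
Weighted-recall = Σ (supportᵢ/N)·recallᵢ with N=2253: (835/2253)·0.42156 + (632/2253)·0.44462 + (786/2253)·0.69466 = 0.5233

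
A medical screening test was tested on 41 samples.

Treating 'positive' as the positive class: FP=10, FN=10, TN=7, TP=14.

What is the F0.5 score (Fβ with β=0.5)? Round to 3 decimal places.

0.583

Fβ = (1+β²)·TP / ((1+β²)·TP + β²·FN + FP), with β²=1/4
= 1.25·14 / (1.25·14 + 0.25·10 + 10) = 0.583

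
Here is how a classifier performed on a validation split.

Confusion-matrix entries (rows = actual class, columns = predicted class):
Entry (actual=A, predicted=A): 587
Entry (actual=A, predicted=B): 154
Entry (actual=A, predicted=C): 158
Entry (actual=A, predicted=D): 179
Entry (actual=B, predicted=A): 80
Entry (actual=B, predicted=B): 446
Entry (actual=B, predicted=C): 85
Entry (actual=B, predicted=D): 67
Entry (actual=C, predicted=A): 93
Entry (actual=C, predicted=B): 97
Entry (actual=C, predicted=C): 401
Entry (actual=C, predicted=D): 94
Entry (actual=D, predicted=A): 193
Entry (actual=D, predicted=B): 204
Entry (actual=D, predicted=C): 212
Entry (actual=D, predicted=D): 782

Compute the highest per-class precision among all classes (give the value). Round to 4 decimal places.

0.6970

Per-class precision (TP/(TP+FP)):
  A: TP=587, FP=80+93+193=366 → 587/953 = 0.61595
  B: TP=446, FP=154+97+204=455 → 446/901 = 0.49501
  C: TP=401, FP=158+85+212=455 → 401/856 = 0.46846
  D: TP=782, FP=179+67+94=340 → 782/1122 = 0.69697
Highest is class 'D' with precision = 0.6970.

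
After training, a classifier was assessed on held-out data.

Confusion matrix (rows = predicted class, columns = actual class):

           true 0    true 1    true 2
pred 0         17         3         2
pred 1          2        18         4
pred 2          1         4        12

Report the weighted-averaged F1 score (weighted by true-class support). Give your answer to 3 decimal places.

Per-class F1 score (2·TP/(2·TP+FP+FN)):
  0: TP=17, FP=3+2=5, FN=2+1=3 → 34/42 = 0.8095
  1: TP=18, FP=2+4=6, FN=3+4=7 → 36/49 = 0.7347
  2: TP=12, FP=1+4=5, FN=2+4=6 → 24/35 = 0.6857
Weighted-F1 score = Σ (supportᵢ/N)·F1 scoreᵢ with N=63: (20/63)·0.8095 + (25/63)·0.7347 + (18/63)·0.6857 = 0.744

0.744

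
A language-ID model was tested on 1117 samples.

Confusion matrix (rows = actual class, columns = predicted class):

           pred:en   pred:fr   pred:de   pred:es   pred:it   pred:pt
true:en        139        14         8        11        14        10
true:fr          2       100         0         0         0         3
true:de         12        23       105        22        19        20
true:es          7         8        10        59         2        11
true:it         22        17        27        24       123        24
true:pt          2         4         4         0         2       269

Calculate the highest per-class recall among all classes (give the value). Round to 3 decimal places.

0.957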